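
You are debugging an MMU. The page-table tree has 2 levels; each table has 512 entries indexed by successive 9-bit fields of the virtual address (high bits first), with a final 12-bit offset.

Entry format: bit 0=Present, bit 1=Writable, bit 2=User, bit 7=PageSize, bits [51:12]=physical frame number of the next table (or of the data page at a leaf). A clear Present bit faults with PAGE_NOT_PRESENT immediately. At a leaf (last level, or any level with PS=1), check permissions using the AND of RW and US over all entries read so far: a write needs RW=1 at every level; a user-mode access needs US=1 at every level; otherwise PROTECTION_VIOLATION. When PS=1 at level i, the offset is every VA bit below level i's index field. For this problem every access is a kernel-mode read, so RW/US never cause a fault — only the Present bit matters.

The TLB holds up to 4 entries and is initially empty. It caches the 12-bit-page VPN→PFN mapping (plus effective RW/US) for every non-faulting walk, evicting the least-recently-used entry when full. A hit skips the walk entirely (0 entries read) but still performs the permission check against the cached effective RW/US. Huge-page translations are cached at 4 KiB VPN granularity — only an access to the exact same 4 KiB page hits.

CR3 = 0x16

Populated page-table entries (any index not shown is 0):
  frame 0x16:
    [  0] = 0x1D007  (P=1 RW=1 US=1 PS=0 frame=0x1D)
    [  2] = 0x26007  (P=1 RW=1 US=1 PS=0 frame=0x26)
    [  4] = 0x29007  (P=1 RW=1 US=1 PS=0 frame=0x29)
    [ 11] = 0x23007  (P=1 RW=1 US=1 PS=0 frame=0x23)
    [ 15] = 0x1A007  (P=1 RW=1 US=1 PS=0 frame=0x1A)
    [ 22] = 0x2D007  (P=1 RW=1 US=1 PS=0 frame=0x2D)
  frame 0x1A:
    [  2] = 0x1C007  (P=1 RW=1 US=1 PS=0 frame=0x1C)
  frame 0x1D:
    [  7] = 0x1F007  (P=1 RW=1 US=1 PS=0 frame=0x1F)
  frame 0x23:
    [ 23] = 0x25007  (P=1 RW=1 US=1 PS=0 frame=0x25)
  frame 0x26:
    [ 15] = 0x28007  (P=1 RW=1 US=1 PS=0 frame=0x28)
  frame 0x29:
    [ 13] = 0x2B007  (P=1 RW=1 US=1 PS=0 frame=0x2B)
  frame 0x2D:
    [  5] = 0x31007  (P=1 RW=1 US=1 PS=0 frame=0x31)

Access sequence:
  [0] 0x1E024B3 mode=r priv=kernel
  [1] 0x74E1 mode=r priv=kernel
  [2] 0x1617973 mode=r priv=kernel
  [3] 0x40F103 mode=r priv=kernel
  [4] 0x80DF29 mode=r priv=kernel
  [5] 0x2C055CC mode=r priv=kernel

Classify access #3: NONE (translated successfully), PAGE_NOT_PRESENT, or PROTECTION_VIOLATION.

Walk each access:
#0 VA=0x1E024B3 (r,kernel):
  L0: frame=0x16 idx=15 entry=0x1A007 [P=1 RW=1 US=1 PS=0]
  L1: frame=0x1A idx=2 entry=0x1C007 [P=1 RW=1 US=1 PS=0]
  ✓ 0x1C4B3  — 2 lookups
#1 VA=0x74E1 (r,kernel):
  L0: frame=0x16 idx=0 entry=0x1D007 [P=1 RW=1 US=1 PS=0]
  L1: frame=0x1D idx=7 entry=0x1F007 [P=1 RW=1 US=1 PS=0]
  ✓ 0x1F4E1  — 2 lookups
#2 VA=0x1617973 (r,kernel):
  L0: frame=0x16 idx=11 entry=0x23007 [P=1 RW=1 US=1 PS=0]
  L1: frame=0x23 idx=23 entry=0x25007 [P=1 RW=1 US=1 PS=0]
  ✓ 0x25973  — 2 lookups
#3 VA=0x40F103 (r,kernel):
  L0: frame=0x16 idx=2 entry=0x26007 [P=1 RW=1 US=1 PS=0]
  L1: frame=0x26 idx=15 entry=0x28007 [P=1 RW=1 US=1 PS=0]
  ✓ 0x28103  — 2 lookups
#4 VA=0x80DF29 (r,kernel):
  L0: frame=0x16 idx=4 entry=0x29007 [P=1 RW=1 US=1 PS=0]
  L1: frame=0x29 idx=13 entry=0x2B007 [P=1 RW=1 US=1 PS=0]
  ✓ 0x2BF29  — 2 lookups
#5 VA=0x2C055CC (r,kernel):
  L0: frame=0x16 idx=22 entry=0x2D007 [P=1 RW=1 US=1 PS=0]
  L1: frame=0x2D idx=5 entry=0x31007 [P=1 RW=1 US=1 PS=0]
  ✓ 0x315CC  — 2 lookups

Access #3 fault: NONE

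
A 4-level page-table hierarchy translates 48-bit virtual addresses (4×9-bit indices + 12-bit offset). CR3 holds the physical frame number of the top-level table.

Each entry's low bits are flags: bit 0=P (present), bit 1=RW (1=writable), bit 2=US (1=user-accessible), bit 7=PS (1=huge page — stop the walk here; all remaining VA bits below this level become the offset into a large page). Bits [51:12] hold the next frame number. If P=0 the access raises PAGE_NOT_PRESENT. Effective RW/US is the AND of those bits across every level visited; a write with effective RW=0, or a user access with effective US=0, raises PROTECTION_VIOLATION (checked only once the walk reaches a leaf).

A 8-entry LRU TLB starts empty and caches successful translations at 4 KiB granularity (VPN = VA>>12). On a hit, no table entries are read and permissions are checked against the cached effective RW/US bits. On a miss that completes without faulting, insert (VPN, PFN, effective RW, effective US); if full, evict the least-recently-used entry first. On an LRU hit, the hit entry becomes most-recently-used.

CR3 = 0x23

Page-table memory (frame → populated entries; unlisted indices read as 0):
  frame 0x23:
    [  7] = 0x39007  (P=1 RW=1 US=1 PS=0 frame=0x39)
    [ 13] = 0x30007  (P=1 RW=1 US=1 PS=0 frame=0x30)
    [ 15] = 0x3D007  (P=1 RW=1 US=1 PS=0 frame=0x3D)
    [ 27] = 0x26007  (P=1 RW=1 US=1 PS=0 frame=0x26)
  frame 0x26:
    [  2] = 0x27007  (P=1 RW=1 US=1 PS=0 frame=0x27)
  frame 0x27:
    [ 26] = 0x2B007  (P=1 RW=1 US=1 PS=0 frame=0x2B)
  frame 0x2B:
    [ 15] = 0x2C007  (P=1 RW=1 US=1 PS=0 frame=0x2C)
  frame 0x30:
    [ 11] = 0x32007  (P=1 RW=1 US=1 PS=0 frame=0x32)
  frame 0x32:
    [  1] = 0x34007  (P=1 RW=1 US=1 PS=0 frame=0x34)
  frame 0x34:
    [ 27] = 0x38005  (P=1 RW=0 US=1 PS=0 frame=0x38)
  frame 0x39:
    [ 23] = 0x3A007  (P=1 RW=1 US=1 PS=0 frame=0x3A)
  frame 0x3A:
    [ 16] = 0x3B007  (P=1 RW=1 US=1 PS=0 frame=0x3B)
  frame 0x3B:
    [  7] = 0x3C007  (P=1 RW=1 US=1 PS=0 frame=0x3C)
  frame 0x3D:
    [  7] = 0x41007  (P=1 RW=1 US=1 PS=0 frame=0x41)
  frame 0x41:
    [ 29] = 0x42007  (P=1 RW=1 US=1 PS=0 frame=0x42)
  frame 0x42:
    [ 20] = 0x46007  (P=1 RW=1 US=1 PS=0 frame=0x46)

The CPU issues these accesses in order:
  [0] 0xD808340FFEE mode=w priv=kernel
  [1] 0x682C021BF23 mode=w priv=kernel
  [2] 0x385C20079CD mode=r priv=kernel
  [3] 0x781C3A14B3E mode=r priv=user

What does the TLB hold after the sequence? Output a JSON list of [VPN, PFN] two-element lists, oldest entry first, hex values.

Walk each access:
#0 VA=0xD808340FFEE (w,kernel):
  L0: frame=0x23 idx=27 entry=0x26007 [P=1 RW=1 US=1 PS=0]
  L1: frame=0x26 idx=2 entry=0x27007 [P=1 RW=1 US=1 PS=0]
  L2: frame=0x27 idx=26 entry=0x2B007 [P=1 RW=1 US=1 PS=0]
  L3: frame=0x2B idx=15 entry=0x2C007 [P=1 RW=1 US=1 PS=0]
  ✓ 0x2CFEE  — 4 lookups
#1 VA=0x682C021BF23 (w,kernel):
  L0: frame=0x23 idx=13 entry=0x30007 [P=1 RW=1 US=1 PS=0]
  L1: frame=0x30 idx=11 entry=0x32007 [P=1 RW=1 US=1 PS=0]
  L2: frame=0x32 idx=1 entry=0x34007 [P=1 RW=1 US=1 PS=0]
  L3: frame=0x34 idx=27 entry=0x38005 [P=1 RW=0 US=1 PS=0]
  → PROTECTION_VIOLATION  (4 entries read)
#2 VA=0x385C20079CD (r,kernel):
  L0: frame=0x23 idx=7 entry=0x39007 [P=1 RW=1 US=1 PS=0]
  L1: frame=0x39 idx=23 entry=0x3A007 [P=1 RW=1 US=1 PS=0]
  L2: frame=0x3A idx=16 entry=0x3B007 [P=1 RW=1 US=1 PS=0]
  L3: frame=0x3B idx=7 entry=0x3C007 [P=1 RW=1 US=1 PS=0]
  ✓ 0x3C9CD  — 4 lookups
#3 VA=0x781C3A14B3E (r,user):
  L0: frame=0x23 idx=15 entry=0x3D007 [P=1 RW=1 US=1 PS=0]
  L1: frame=0x3D idx=7 entry=0x41007 [P=1 RW=1 US=1 PS=0]
  L2: frame=0x41 idx=29 entry=0x42007 [P=1 RW=1 US=1 PS=0]
  L3: frame=0x42 idx=20 entry=0x46007 [P=1 RW=1 US=1 PS=0]
  ✓ 0x46B3E  — 4 lookups

TLB: [["0xD808340F", "0x2C"], ["0x385C2007", "0x3C"], ["0x781C3A14", "0x46"]]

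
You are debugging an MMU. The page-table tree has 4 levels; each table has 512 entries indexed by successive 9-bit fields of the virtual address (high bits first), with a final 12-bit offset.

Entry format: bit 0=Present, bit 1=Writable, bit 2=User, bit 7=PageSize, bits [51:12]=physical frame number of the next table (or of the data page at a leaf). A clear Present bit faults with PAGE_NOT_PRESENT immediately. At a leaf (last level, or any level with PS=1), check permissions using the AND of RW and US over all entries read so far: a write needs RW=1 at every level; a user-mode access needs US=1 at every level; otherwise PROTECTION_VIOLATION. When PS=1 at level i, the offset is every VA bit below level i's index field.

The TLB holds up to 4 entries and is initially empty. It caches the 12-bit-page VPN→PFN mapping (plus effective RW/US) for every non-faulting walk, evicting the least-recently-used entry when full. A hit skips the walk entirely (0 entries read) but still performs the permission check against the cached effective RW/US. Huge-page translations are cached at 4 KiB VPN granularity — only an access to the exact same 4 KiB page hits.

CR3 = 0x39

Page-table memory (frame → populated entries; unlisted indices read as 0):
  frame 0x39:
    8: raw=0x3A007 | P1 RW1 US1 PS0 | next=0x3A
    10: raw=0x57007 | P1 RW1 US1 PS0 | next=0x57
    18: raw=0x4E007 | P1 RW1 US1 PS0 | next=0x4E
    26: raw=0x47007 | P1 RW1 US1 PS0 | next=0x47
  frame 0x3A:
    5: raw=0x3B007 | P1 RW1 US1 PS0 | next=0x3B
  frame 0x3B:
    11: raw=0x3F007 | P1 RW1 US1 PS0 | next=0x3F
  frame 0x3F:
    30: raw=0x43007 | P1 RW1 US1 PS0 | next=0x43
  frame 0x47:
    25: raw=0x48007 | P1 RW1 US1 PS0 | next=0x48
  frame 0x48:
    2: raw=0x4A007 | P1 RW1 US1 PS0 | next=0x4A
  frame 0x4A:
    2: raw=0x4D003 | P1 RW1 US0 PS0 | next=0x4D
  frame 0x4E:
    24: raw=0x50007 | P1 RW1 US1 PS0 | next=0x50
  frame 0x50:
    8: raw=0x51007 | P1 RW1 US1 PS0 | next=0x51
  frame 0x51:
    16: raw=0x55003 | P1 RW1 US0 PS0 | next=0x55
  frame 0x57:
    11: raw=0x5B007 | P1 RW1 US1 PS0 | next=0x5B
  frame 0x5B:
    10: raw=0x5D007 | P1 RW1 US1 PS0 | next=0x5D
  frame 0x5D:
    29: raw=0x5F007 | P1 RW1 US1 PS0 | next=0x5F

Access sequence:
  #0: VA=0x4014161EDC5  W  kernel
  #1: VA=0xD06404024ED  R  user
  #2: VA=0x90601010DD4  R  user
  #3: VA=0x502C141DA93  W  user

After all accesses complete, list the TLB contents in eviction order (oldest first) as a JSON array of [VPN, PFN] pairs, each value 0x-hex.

Per-access translation:
#0 VA=0x4014161EDC5 (w,kernel):
  L0 @0x39[8] → 0x3A007  P=1,RW=1,US=1,PS=0
  L1 @0x3A[5] → 0x3B007  P=1,RW=1,US=1,PS=0
  L2 @0x3B[11] → 0x3F007  P=1,RW=1,US=1,PS=0
  L3 @0x3F[30] → 0x43007  P=1,RW=1,US=1,PS=0
  ✓ 0x43DC5  — 4 lookups
#1 VA=0xD06404024ED (r,user):
  L0 @0x39[26] → 0x47007  P=1,RW=1,US=1,PS=0
  L1 @0x47[25] → 0x48007  P=1,RW=1,US=1,PS=0
  L2 @0x48[2] → 0x4A007  P=1,RW=1,US=1,PS=0
  L3 @0x4A[2] → 0x4D003  P=1,RW=1,US=0,PS=0
  ⇒ fault: PROTECTION_VIOLATION  — 4 lookups
#2 VA=0x90601010DD4 (r,user):
  L0 @0x39[18] → 0x4E007  P=1,RW=1,US=1,PS=0
  L1 @0x4E[24] → 0x50007  P=1,RW=1,US=1,PS=0
  L2 @0x50[8] → 0x51007  P=1,RW=1,US=1,PS=0
  L3 @0x51[16] → 0x55003  P=1,RW=1,US=0,PS=0
  ⇒ fault: PROTECTION_VIOLATION  — 4 lookups
#3 VA=0x502C141DA93 (w,user):
  L0 @0x39[10] → 0x57007  P=1,RW=1,US=1,PS=0
  L1 @0x57[11] → 0x5B007  P=1,RW=1,US=1,PS=0
  L2 @0x5B[10] → 0x5D007  P=1,RW=1,US=1,PS=0
  L3 @0x5D[29] → 0x5F007  P=1,RW=1,US=1,PS=0
  ✓ 0x5FA93  — 4 lookups

TLB: [["0x4014161E", "0x43"], ["0x502C141D", "0x5F"]]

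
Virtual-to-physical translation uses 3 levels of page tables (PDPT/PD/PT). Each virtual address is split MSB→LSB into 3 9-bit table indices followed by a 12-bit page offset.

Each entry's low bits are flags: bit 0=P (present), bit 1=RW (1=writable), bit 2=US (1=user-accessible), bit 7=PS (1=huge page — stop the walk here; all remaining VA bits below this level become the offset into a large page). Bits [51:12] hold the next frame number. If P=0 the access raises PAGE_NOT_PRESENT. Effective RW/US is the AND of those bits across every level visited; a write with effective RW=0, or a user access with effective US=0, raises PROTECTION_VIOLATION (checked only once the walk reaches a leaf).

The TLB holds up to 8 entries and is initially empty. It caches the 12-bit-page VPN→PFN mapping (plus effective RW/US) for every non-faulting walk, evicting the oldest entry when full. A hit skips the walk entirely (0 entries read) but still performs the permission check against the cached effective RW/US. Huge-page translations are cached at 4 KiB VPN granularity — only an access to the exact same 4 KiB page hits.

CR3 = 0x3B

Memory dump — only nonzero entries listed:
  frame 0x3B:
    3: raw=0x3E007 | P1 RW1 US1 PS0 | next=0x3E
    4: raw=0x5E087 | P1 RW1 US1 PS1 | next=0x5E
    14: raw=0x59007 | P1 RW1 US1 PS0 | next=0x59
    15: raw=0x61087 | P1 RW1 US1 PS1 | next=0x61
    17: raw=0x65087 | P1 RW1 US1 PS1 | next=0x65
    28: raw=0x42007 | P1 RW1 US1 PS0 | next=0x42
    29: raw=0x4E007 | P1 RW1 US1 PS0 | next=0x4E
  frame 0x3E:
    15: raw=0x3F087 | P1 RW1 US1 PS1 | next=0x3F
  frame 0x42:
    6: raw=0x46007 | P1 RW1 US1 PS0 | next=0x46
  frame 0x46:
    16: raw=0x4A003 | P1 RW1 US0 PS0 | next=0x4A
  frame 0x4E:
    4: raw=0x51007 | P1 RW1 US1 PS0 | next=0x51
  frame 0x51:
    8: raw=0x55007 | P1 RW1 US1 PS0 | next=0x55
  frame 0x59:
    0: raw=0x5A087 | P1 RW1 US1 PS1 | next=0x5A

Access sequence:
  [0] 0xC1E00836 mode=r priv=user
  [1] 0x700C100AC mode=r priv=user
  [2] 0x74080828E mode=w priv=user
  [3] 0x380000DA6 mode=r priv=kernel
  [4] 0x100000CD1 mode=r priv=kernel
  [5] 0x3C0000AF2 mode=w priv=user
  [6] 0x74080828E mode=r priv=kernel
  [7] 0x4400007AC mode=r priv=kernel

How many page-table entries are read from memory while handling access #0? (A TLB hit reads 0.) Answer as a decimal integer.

Walk each access:
#0 VA=0xC1E00836 (r,user):
  L0 @0x3B[3] → 0x3E007  P=1,RW=1,US=1,PS=0
  L1 @0x3E[15] → 0x3F087  P=1,RW=1,US=1,PS=1
  ⇒ phys 0x3F836 (huge @L1)  [2 reads]
#1 VA=0x700C100AC (r,user):
  L0 @0x3B[28] → 0x42007  P=1,RW=1,US=1,PS=0
  L1 @0x42[6] → 0x46007  P=1,RW=1,US=1,PS=0
  L2 @0x46[16] → 0x4A003  P=1,RW=1,US=0,PS=0
  → PROTECTION_VIOLATION  (3 entries read)
#2 VA=0x74080828E (w,user):
  L0 @0x3B[29] → 0x4E007  P=1,RW=1,US=1,PS=0
  L1 @0x4E[4] → 0x51007  P=1,RW=1,US=1,PS=0
  L2 @0x51[8] → 0x55007  P=1,RW=1,US=1,PS=0
  ⇒ phys 0x5528E  [3 reads]
#3 VA=0x380000DA6 (r,kernel):
  L0 @0x3B[14] → 0x59007  P=1,RW=1,US=1,PS=0
  L1 @0x59[0] → 0x5A087  P=1,RW=1,US=1,PS=1
  ⇒ phys 0x5ADA6 (huge @L1)  [2 reads]
#4 VA=0x100000CD1 (r,kernel):
  L0 @0x3B[4] → 0x5E087  P=1,RW=1,US=1,PS=1
  ⇒ phys 0x5ECD1 (huge @L0)  [1 reads]
#5 VA=0x3C0000AF2 (w,user):
  L0 @0x3B[15] → 0x61087  P=1,RW=1,US=1,PS=1
  ⇒ phys 0x61AF2 (huge @L0)  [1 reads]
#6 VA=0x74080828E (r,kernel):
  TLB hit vpn=0x740808 → PA=0x5528E
#7 VA=0x4400007AC (r,kernel):
  L0 @0x3B[17] → 0x65087  P=1,RW=1,US=1,PS=1
  ⇒ phys 0x657AC (huge @L0)  [1 reads]

Entries read for #0: 2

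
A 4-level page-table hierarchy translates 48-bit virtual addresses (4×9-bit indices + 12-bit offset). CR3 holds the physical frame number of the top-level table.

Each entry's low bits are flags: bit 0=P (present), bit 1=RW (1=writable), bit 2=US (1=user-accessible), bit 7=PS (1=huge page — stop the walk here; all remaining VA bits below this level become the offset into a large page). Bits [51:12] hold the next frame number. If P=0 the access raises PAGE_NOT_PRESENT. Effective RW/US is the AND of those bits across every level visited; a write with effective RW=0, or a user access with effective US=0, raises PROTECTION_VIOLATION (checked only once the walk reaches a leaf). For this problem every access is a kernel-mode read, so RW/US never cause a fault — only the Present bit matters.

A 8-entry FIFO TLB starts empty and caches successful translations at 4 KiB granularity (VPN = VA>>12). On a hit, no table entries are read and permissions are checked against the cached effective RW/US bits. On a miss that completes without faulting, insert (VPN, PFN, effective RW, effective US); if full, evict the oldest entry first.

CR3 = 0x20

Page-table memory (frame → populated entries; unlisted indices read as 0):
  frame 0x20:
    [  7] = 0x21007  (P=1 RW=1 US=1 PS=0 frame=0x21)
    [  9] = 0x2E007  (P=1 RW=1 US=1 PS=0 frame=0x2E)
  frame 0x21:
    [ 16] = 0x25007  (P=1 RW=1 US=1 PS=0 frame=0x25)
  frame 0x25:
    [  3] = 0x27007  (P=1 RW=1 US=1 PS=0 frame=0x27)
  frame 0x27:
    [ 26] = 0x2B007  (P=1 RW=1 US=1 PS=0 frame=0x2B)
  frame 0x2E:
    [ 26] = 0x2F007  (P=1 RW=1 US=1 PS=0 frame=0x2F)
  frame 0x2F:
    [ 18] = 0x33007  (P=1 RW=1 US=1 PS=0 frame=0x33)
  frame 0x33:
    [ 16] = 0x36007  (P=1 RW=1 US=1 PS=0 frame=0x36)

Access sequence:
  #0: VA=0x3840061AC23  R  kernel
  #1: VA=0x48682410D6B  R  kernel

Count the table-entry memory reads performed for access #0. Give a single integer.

Per-access translation:
#0 VA=0x3840061AC23 (r,kernel):
  L0: frame=0x20 idx=7 entry=0x21007 [P=1 RW=1 US=1 PS=0]
  L1: frame=0x21 idx=16 entry=0x25007 [P=1 RW=1 US=1 PS=0]
  L2: frame=0x25 idx=3 entry=0x27007 [P=1 RW=1 US=1 PS=0]
  L3: frame=0x27 idx=26 entry=0x2B007 [P=1 RW=1 US=1 PS=0]
  ⇒ phys 0x2BC23  [4 reads]
#1 VA=0x48682410D6B (r,kernel):
  L0: frame=0x20 idx=9 entry=0x2E007 [P=1 RW=1 US=1 PS=0]
  L1: frame=0x2E idx=26 entry=0x2F007 [P=1 RW=1 US=1 PS=0]
  L2: frame=0x2F idx=18 entry=0x33007 [P=1 RW=1 US=1 PS=0]
  L3: frame=0x33 idx=16 entry=0x36007 [P=1 RW=1 US=1 PS=0]
  ⇒ phys 0x36D6B  [4 reads]

Entries read for #0: 4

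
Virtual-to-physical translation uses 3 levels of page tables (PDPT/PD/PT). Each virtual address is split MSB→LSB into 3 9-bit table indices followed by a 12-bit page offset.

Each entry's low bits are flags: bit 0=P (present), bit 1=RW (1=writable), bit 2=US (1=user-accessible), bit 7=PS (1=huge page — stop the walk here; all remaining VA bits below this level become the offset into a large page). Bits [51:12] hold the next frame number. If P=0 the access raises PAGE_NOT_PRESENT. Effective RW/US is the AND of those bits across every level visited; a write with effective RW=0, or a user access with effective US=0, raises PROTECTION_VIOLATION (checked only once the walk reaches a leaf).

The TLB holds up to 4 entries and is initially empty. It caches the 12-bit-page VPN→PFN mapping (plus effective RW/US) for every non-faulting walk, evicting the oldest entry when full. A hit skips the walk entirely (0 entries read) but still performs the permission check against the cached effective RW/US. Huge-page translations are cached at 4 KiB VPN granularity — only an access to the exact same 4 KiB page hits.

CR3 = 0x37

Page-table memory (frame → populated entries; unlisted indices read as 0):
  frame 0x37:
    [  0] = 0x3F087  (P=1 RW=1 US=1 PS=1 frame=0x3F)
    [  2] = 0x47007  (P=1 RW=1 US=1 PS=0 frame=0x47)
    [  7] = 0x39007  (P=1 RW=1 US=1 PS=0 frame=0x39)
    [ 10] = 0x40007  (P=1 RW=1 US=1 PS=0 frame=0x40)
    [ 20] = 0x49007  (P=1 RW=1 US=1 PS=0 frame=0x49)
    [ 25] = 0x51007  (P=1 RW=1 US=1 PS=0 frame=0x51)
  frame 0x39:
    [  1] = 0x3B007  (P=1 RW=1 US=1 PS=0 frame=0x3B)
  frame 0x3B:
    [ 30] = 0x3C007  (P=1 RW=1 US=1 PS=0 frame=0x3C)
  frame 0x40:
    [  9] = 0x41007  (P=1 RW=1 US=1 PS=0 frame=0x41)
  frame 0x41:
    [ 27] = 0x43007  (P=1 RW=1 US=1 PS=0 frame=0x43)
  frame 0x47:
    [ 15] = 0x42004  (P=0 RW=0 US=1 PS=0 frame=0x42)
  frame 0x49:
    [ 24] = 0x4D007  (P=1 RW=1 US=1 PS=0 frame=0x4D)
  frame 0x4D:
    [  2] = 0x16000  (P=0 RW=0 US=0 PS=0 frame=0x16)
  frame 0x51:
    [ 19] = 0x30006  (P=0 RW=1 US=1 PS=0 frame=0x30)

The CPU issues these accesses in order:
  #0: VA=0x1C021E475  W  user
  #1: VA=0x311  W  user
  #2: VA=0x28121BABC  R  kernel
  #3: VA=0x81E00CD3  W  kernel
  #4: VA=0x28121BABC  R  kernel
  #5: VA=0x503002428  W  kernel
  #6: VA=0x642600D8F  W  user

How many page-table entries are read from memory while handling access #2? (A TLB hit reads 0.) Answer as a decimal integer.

Trace:
#0 VA=0x1C021E475 (w,user):
  L0 @0x37[7] → 0x39007  P=1,RW=1,US=1,PS=0
  L1 @0x39[1] → 0x3B007  P=1,RW=1,US=1,PS=0
  L2 @0x3B[30] → 0x3C007  P=1,RW=1,US=1,PS=0
  → PA=0x3C475  (3 entries read)
#1 VA=0x311 (w,user):
  L0 @0x37[0] → 0x3F087  P=1,RW=1,US=1,PS=1
  → PA=0x3F311 (huge @L0)  (1 entries read)
#2 VA=0x28121BABC (r,kernel):
  L0 @0x37[10] → 0x40007  P=1,RW=1,US=1,PS=0
  L1 @0x40[9] → 0x41007  P=1,RW=1,US=1,PS=0
  L2 @0x41[27] → 0x43007  P=1,RW=1,US=1,PS=0
  → PA=0x43ABC  (3 entries read)
#3 VA=0x81E00CD3 (w,kernel):
  L0 @0x37[2] → 0x47007  P=1,RW=1,US=1,PS=0
  L1 @0x47[15] → 0x42004  P=0,RW=0,US=1,PS=0
  ⇒ fault: PAGE_NOT_PRESENT  — 2 lookups
#4 VA=0x28121BABC (r,kernel):
  TLB hit vpn=0x28121B → PA=0x43ABC
#5 VA=0x503002428 (w,kernel):
  L0 @0x37[20] → 0x49007  P=1,RW=1,US=1,PS=0
  L1 @0x49[24] → 0x4D007  P=1,RW=1,US=1,PS=0
  L2 @0x4D[2] → 0x16000  P=0,RW=0,US=0,PS=0
  ⇒ fault: PAGE_NOT_PRESENT  — 3 lookups
#6 VA=0x642600D8F (w,user):
  L0 @0x37[25] → 0x51007  P=1,RW=1,US=1,PS=0
  L1 @0x51[19] → 0x30006  P=0,RW=1,US=1,PS=0
  ⇒ fault: PAGE_NOT_PRESENT  — 2 lookups

Entries read for #2: 3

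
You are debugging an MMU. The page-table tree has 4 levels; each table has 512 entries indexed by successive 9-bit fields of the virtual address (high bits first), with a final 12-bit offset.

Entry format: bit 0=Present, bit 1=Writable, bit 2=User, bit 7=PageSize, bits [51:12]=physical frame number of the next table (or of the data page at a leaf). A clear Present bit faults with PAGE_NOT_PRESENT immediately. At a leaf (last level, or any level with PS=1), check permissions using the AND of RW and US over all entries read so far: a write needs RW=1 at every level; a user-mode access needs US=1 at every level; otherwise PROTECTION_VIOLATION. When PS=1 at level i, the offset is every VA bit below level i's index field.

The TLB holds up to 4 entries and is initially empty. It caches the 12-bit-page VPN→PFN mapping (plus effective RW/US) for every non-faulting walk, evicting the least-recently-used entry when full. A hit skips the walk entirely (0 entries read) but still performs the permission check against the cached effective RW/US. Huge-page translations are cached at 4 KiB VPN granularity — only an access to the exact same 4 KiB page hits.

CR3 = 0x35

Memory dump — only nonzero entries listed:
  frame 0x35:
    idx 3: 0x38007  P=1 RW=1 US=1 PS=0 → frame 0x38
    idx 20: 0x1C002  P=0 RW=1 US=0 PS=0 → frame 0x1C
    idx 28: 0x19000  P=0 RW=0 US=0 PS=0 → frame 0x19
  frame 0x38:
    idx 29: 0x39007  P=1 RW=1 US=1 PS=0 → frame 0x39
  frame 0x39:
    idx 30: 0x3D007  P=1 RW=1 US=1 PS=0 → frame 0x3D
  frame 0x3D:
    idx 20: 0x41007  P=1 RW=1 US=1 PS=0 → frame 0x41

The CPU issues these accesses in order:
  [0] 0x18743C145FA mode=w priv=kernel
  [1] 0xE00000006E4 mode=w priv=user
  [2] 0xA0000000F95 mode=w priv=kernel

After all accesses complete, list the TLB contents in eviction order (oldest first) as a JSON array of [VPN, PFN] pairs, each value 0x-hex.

Per-access translation:
#0 VA=0x18743C145FA (w,kernel):
  [0] read 0x35 idx=3: raw=0x38007 flags P=1 W=1 U=1 S=0
  [1] read 0x38 idx=29: raw=0x39007 flags P=1 W=1 U=1 S=0
  [2] read 0x39 idx=30: raw=0x3D007 flags P=1 W=1 U=1 S=0
  [3] read 0x3D idx=20: raw=0x41007 flags P=1 W=1 U=1 S=0
  → PA=0x415FA  (4 entries read)
#1 VA=0xE00000006E4 (w,user):
  [0] read 0x35 idx=28: raw=0x19000 flags P=0 W=0 U=0 S=0
  ⇒ fault: PAGE_NOT_PRESENT  — 1 lookups
#2 VA=0xA0000000F95 (w,kernel):
  [0] read 0x35 idx=20: raw=0x1C002 flags P=0 W=1 U=0 S=0
  ⇒ fault: PAGE_NOT_PRESENT  — 1 lookups

TLB: [["0x18743C14", "0x41"]]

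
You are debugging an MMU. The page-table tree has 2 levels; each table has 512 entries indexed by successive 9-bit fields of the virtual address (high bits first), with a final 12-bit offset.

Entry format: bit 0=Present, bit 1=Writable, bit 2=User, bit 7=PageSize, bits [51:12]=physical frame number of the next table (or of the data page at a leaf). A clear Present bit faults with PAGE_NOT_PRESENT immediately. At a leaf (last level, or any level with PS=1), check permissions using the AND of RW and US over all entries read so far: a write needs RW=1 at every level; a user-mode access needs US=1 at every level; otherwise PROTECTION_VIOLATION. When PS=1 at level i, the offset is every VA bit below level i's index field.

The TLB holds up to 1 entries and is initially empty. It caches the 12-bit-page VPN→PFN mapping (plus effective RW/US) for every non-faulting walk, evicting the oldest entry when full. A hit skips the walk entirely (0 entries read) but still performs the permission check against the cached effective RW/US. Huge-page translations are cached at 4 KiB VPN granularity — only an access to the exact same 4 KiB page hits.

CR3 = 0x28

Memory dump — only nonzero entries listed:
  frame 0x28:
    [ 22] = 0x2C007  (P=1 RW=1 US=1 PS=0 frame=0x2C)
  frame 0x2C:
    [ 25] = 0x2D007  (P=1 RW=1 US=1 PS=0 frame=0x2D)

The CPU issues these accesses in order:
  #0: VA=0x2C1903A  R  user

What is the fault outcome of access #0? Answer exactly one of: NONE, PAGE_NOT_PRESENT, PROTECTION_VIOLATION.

Per-access translation:
#0 VA=0x2C1903A (r,user):
  L0: frame=0x28 idx=22 entry=0x2C007 [P=1 RW=1 US=1 PS=0]
  L1: frame=0x2C idx=25 entry=0x2D007 [P=1 RW=1 US=1 PS=0]
  → PA=0x2D03A  (2 entries read)

Access #0 fault: NONE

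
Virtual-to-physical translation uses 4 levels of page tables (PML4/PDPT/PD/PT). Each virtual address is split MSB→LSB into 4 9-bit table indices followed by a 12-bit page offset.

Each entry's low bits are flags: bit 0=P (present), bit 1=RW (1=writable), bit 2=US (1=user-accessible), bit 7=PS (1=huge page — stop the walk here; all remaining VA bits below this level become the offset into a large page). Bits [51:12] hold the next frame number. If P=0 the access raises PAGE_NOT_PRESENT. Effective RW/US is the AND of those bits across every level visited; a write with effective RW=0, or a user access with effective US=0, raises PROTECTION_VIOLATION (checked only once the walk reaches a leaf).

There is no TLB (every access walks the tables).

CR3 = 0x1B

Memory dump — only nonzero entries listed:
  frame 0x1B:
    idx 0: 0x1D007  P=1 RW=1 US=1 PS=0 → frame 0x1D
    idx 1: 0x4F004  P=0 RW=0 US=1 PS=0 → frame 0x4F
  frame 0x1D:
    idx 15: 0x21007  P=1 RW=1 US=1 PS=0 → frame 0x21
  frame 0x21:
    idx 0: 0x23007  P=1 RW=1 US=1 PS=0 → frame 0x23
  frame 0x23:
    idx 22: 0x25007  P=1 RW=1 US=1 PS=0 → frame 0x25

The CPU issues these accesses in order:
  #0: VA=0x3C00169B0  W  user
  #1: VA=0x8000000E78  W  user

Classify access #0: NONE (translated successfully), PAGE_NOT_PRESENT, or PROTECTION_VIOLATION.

Per-access translation:
#0 VA=0x3C00169B0 (w,user):
  L0: frame=0x1B idx=0 entry=0x1D007 [P=1 RW=1 US=1 PS=0]
  L1: frame=0x1D idx=15 entry=0x21007 [P=1 RW=1 US=1 PS=0]
  L2: frame=0x21 idx=0 entry=0x23007 [P=1 RW=1 US=1 PS=0]
  L3: frame=0x23 idx=22 entry=0x25007 [P=1 RW=1 US=1 PS=0]
  ⇒ phys 0x259B0  [4 reads]
#1 VA=0x8000000E78 (w,user):
  L0: frame=0x1B idx=1 entry=0x4F004 [P=0 RW=0 US=1 PS=0]
  ✗ PAGE_NOT_PRESENT  [1 reads]

Access #0 fault: NONE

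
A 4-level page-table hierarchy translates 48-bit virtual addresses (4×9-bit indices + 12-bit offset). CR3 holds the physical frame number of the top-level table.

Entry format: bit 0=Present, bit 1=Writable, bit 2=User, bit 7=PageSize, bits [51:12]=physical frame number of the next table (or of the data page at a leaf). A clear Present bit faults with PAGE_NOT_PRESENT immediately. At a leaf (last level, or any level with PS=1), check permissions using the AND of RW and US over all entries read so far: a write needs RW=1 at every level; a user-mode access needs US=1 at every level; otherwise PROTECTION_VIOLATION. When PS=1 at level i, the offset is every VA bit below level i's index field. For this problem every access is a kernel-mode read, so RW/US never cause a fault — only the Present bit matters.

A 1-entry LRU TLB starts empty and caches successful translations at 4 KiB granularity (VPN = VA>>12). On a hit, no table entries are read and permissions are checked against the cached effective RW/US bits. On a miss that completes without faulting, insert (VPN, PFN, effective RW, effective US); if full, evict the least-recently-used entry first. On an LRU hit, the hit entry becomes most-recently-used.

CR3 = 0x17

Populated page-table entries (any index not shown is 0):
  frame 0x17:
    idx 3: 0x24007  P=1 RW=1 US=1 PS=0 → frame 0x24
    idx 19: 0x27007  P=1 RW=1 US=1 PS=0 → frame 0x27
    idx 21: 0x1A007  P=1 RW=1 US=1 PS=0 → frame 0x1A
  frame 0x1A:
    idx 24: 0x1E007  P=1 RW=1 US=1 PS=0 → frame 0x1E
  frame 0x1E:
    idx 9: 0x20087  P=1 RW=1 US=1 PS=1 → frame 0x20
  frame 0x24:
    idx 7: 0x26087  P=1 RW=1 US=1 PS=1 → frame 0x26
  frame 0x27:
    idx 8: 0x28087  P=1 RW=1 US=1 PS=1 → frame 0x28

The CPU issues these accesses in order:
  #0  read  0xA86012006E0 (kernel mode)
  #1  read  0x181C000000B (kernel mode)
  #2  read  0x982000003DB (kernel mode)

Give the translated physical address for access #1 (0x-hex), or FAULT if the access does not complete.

Walk each access:
#0 VA=0xA86012006E0 (r,kernel):
  L0: frame=0x17 idx=21 entry=0x1A007 [P=1 RW=1 US=1 PS=0]
  L1: frame=0x1A idx=24 entry=0x1E007 [P=1 RW=1 US=1 PS=0]
  L2: frame=0x1E idx=9 entry=0x20087 [P=1 RW=1 US=1 PS=1]
  → PA=0x206E0 (huge @L2)  (3 entries read)
#1 VA=0x181C000000B (r,kernel):
  L0: frame=0x17 idx=3 entry=0x24007 [P=1 RW=1 US=1 PS=0]
  L1: frame=0x24 idx=7 entry=0x26087 [P=1 RW=1 US=1 PS=1]
  → PA=0x2600B (huge @L1)  (2 entries read)
#2 VA=0x982000003DB (r,kernel):
  L0: frame=0x17 idx=19 entry=0x27007 [P=1 RW=1 US=1 PS=0]
  L1: frame=0x27 idx=8 entry=0x28087 [P=1 RW=1 US=1 PS=1]
  → PA=0x283DB (huge @L1)  (2 entries read)

Access #1 PA: 0x2600B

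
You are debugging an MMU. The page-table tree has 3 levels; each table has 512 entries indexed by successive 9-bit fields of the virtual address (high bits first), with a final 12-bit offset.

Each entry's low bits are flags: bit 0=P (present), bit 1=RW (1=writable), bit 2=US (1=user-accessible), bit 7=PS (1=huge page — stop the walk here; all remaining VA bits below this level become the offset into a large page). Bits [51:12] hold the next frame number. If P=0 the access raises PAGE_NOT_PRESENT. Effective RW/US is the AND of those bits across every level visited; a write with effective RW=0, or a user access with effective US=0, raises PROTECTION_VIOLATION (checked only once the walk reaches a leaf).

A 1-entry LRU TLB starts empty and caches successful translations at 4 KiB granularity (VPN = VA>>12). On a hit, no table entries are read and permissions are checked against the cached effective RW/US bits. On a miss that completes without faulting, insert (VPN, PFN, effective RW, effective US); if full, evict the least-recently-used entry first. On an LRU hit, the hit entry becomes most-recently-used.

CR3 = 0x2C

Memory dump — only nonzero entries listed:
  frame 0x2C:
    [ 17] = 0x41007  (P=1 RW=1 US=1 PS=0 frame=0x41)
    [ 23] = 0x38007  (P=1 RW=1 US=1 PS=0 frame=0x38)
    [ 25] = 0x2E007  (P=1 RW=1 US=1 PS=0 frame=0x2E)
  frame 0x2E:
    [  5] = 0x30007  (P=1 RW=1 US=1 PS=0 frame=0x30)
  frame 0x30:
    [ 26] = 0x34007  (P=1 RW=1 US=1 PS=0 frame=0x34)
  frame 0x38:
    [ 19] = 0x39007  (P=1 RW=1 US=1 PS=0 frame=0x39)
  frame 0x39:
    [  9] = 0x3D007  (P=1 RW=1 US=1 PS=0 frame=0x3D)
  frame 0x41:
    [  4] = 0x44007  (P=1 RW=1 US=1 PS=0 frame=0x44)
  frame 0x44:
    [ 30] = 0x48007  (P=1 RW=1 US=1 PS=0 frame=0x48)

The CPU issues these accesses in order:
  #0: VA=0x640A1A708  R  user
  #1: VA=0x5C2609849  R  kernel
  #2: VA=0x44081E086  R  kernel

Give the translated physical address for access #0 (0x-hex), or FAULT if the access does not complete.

Walk each access:
#0 VA=0x640A1A708 (r,user):
  lvl0: tbl 0x2C, slot 25 ⇒ 0x2E007 (P1/RW1/US1/PS0)
  lvl1: tbl 0x2E, slot 5 ⇒ 0x30007 (P1/RW1/US1/PS0)
  lvl2: tbl 0x30, slot 26 ⇒ 0x34007 (P1/RW1/US1/PS0)
  ✓ 0x34708  — 3 lookups
#1 VA=0x5C2609849 (r,kernel):
  lvl0: tbl 0x2C, slot 23 ⇒ 0x38007 (P1/RW1/US1/PS0)
  lvl1: tbl 0x38, slot 19 ⇒ 0x39007 (P1/RW1/US1/PS0)
  lvl2: tbl 0x39, slot 9 ⇒ 0x3D007 (P1/RW1/US1/PS0)
  ✓ 0x3D849  — 3 lookups
#2 VA=0x44081E086 (r,kernel):
  lvl0: tbl 0x2C, slot 17 ⇒ 0x41007 (P1/RW1/US1/PS0)
  lvl1: tbl 0x41, slot 4 ⇒ 0x44007 (P1/RW1/US1/PS0)
  lvl2: tbl 0x44, slot 30 ⇒ 0x48007 (P1/RW1/US1/PS0)
  ✓ 0x48086  — 3 lookups

Access #0 PA: 0x34708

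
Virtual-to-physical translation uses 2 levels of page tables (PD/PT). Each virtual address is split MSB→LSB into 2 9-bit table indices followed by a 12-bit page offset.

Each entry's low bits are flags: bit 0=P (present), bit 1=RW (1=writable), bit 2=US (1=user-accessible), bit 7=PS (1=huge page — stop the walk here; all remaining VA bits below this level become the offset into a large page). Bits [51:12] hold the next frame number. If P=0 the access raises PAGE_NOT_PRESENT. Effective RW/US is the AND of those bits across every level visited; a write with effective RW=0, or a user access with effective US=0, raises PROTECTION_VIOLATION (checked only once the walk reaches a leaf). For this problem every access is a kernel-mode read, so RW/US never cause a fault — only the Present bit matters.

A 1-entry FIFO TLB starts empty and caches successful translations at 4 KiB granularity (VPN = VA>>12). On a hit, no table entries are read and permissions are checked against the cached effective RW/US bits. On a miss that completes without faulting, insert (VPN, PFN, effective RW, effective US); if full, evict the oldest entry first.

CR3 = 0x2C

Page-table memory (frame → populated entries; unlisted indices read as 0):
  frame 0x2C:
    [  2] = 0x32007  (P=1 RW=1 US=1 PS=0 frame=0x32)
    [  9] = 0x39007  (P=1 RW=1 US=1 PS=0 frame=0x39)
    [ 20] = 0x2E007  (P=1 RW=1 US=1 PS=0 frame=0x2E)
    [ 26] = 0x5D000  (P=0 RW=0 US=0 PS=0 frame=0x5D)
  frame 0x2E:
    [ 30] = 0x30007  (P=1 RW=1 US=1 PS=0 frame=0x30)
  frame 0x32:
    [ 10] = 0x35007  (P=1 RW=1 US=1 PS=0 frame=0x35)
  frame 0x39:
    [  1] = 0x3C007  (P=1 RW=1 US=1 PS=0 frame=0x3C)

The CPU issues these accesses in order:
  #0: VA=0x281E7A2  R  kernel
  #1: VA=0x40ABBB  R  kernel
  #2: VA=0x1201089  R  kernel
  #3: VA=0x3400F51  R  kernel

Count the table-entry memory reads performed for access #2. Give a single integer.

Per-access translation:
#0 VA=0x281E7A2 (r,kernel):
  L0 @0x2C[20] → 0x2E007  P=1,RW=1,US=1,PS=0
  L1 @0x2E[30] → 0x30007  P=1,RW=1,US=1,PS=0
  ✓ 0x307A2  — 2 lookups
#1 VA=0x40ABBB (r,kernel):
  L0 @0x2C[2] → 0x32007  P=1,RW=1,US=1,PS=0
  L1 @0x32[10] → 0x35007  P=1,RW=1,US=1,PS=0
  ✓ 0x35BBB  — 2 lookups
#2 VA=0x1201089 (r,kernel):
  L0 @0x2C[9] → 0x39007  P=1,RW=1,US=1,PS=0
  L1 @0x39[1] → 0x3C007  P=1,RW=1,US=1,PS=0
  ✓ 0x3C089  — 2 lookups
#3 VA=0x3400F51 (r,kernel):
  L0 @0x2C[26] → 0x5D000  P=0,RW=0,US=0,PS=0
  → PAGE_NOT_PRESENT  (1 entries read)

Entries read for #2: 2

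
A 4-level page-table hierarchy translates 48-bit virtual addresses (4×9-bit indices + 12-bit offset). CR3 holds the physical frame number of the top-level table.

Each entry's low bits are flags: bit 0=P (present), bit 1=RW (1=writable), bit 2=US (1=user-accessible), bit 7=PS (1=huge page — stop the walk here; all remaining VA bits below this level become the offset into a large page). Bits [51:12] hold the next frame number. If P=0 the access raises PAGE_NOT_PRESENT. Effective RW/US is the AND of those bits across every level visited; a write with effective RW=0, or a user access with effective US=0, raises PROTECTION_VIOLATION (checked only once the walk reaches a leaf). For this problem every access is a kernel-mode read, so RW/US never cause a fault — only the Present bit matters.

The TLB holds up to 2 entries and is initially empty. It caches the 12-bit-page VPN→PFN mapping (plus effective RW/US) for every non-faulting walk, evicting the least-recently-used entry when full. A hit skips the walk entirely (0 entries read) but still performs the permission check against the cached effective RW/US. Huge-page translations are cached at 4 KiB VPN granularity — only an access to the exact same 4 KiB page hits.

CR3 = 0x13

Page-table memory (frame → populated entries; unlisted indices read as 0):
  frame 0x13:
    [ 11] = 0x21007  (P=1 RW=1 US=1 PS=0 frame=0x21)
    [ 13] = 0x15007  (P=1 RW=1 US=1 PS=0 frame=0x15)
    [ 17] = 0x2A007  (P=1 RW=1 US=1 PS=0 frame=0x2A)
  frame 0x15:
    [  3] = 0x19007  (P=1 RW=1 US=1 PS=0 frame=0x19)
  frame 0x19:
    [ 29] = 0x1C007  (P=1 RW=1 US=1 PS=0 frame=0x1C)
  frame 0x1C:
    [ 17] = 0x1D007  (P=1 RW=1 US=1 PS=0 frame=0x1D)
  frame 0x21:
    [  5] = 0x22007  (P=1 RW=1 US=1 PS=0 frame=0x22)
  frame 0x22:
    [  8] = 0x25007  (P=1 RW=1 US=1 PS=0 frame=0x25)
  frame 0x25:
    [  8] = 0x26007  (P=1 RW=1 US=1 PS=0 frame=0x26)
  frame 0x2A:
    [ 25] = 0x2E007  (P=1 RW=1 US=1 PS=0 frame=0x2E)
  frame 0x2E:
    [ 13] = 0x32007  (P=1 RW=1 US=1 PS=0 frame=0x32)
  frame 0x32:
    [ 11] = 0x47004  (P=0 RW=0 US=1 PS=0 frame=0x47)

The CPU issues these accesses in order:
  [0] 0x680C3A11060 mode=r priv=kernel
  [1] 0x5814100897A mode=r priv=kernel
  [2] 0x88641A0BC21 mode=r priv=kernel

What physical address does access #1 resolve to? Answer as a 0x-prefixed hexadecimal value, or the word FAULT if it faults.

Per-access translation:
#0 VA=0x680C3A11060 (r,kernel):
  [0] read 0x13 idx=13: raw=0x15007 flags P=1 W=1 U=1 S=0
  [1] read 0x15 idx=3: raw=0x19007 flags P=1 W=1 U=1 S=0
  [2] read 0x19 idx=29: raw=0x1C007 flags P=1 W=1 U=1 S=0
  [3] read 0x1C idx=17: raw=0x1D007 flags P=1 W=1 U=1 S=0
  → PA=0x1D060  (4 entries read)
#1 VA=0x5814100897A (r,kernel):
  [0] read 0x13 idx=11: raw=0x21007 flags P=1 W=1 U=1 S=0
  [1] read 0x21 idx=5: raw=0x22007 flags P=1 W=1 U=1 S=0
  [2] read 0x22 idx=8: raw=0x25007 flags P=1 W=1 U=1 S=0
  [3] read 0x25 idx=8: raw=0x26007 flags P=1 W=1 U=1 S=0
  → PA=0x2697A  (4 entries read)
#2 VA=0x88641A0BC21 (r,kernel):
  [0] read 0x13 idx=17: raw=0x2A007 flags P=1 W=1 U=1 S=0
  [1] read 0x2A idx=25: raw=0x2E007 flags P=1 W=1 U=1 S=0
  [2] read 0x2E idx=13: raw=0x32007 flags P=1 W=1 U=1 S=0
  [3] read 0x32 idx=11: raw=0x47004 flags P=0 W=0 U=1 S=0
  → PAGE_NOT_PRESENT  (4 entries read)

Access #1 PA: 0x2697A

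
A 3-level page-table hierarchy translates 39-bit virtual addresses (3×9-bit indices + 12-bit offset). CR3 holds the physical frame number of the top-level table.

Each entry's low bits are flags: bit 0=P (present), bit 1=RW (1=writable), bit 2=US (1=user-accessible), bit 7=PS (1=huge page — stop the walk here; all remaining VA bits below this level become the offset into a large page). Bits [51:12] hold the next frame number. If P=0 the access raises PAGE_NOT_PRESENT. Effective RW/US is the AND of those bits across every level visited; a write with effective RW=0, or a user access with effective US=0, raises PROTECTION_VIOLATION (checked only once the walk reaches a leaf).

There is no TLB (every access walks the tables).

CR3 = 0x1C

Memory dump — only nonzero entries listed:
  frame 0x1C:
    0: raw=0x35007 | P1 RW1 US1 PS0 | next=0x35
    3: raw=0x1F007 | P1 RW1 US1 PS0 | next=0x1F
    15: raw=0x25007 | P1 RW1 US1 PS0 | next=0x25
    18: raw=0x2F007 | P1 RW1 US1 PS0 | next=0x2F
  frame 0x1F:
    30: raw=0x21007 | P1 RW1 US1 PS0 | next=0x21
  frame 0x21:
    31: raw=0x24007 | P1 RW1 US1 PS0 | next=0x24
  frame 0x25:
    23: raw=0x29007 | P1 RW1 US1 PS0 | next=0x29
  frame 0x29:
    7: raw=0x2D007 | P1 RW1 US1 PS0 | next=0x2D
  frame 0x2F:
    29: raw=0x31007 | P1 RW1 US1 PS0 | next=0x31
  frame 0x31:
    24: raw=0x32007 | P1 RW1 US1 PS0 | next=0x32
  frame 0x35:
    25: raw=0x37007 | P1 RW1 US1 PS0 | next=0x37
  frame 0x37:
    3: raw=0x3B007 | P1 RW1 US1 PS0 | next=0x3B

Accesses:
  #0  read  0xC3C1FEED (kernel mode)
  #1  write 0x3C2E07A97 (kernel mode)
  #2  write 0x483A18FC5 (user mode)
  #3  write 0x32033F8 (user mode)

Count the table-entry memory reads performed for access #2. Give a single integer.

Walk each access:
#0 VA=0xC3C1FEED (r,kernel):
  [0] read 0x1C idx=3: raw=0x1F007 flags P=1 W=1 U=1 S=0
  [1] read 0x1F idx=30: raw=0x21007 flags P=1 W=1 U=1 S=0
  [2] read 0x21 idx=31: raw=0x24007 flags P=1 W=1 U=1 S=0
  → PA=0x24EED  (3 entries read)
#1 VA=0x3C2E07A97 (w,kernel):
  [0] read 0x1C idx=15: raw=0x25007 flags P=1 W=1 U=1 S=0
  [1] read 0x25 idx=23: raw=0x29007 flags P=1 W=1 U=1 S=0
  [2] read 0x29 idx=7: raw=0x2D007 flags P=1 W=1 U=1 S=0
  → PA=0x2DA97  (3 entries read)
#2 VA=0x483A18FC5 (w,user):
  [0] read 0x1C idx=18: raw=0x2F007 flags P=1 W=1 U=1 S=0
  [1] read 0x2F idx=29: raw=0x31007 flags P=1 W=1 U=1 S=0
  [2] read 0x31 idx=24: raw=0x32007 flags P=1 W=1 U=1 S=0
  → PA=0x32FC5  (3 entries read)
#3 VA=0x32033F8 (w,user):
  [0] read 0x1C idx=0: raw=0x35007 flags P=1 W=1 U=1 S=0
  [1] read 0x35 idx=25: raw=0x37007 flags P=1 W=1 U=1 S=0
  [2] read 0x37 idx=3: raw=0x3B007 flags P=1 W=1 U=1 S=0
  → PA=0x3B3F8  (3 entries read)

Entries read for #2: 3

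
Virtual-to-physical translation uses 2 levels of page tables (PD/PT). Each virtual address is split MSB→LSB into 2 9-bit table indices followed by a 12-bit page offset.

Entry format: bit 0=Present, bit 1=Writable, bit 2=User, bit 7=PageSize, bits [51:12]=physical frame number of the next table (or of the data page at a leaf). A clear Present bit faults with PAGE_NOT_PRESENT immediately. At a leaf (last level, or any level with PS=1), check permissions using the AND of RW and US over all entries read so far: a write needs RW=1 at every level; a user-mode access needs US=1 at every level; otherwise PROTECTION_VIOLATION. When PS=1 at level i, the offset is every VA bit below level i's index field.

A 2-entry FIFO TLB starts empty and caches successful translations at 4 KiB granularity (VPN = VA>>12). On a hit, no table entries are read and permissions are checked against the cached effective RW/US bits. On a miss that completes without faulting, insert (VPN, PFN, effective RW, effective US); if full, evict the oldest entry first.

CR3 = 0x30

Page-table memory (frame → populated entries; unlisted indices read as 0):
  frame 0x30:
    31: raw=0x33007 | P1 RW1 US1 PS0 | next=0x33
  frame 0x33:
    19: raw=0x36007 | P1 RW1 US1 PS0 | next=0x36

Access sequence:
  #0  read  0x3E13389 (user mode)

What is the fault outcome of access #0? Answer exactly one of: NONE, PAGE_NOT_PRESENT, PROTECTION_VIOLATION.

Trace:
#0 VA=0x3E13389 (r,user):
  L0: frame=0x30 idx=31 entry=0x33007 [P=1 RW=1 US=1 PS=0]
  L1: frame=0x33 idx=19 entry=0x36007 [P=1 RW=1 US=1 PS=0]
  ✓ 0x36389  — 2 lookups

Access #0 fault: NONE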